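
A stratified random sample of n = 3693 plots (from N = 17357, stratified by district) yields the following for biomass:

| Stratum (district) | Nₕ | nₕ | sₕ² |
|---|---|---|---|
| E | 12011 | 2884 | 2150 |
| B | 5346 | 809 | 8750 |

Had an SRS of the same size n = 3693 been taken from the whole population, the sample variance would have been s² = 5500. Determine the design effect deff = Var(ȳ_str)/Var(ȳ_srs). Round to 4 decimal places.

0.9741

Var(ȳ_str) = Σ Wₕ²(1−fₕ)sₕ²/nₕ with Wₕ = Nₕ/17357:
  E: (12011/17357)²·(1−2884/12011)·2150/2884 = 0.27126958
  B: (5346/17357)²·(1−809/5346)·8750/809 = 0.87077898
  → Var(ȳ_str) = 1.1420486.
Var(ȳ_srs) = (1 − 3693/17357)·5500/3693 = 1.1724291.
deff = 1.1420486 / 1.1724291 = 0.9741.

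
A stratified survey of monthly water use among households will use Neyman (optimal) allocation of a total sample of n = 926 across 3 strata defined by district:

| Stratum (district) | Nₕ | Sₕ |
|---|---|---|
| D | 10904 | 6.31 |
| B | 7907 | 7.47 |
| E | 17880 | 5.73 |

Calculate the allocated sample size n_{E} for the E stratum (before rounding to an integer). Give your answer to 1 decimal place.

Neyman allocation: nₕ = n·NₕSₕ / Σⱼ NⱼSⱼ.
Σ NⱼSⱼ = 10904·6.31 + 7907·7.47 + 17880·5.73 = 230321.93.
n_{E} = 926·17880·5.73 / 230321.93 = 411.9.

411.9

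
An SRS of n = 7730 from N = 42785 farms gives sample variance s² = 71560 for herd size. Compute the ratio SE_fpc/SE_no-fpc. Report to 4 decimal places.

0.9052

f = n/N = 7730/42785 = 0.18067080.
SE_no-fpc = √(s²/n) = 3.0426039; SE_fpc = √((1−f)s²/n) = 2.7540679.
Ratio = √(1−f) = 0.90516805.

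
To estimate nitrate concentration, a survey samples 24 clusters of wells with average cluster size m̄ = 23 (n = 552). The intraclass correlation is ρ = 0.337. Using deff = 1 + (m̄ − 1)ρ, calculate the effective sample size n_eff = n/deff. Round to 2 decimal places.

deff = 1 + (23 − 1)·0.337 = 1 + 7.414 = 8.414.
n_eff = 552 / 8.414 = 65.60.

65.60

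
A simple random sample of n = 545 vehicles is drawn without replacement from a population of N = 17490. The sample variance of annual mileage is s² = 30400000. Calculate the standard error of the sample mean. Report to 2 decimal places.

232.47

Under SRS without replacement, Var(ȳ) = (1 − f)·s²/n with f = n/N = 545/17490 = 0.03116066.
Var(ȳ) = (1 − 0.03116066)·30400000/545 = 0.96883934·55779.817 = 54041.68.
SE(ȳ) = √(54041.68) = 232.47.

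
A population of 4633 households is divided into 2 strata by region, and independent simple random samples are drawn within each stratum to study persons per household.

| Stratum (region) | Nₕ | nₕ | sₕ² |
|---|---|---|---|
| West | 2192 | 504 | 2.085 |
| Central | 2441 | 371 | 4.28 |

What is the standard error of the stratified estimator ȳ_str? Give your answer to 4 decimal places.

Var(ȳ_str) = Σₕ Wₕ²(1 − fₕ)sₕ²/nₕ with Wₕ = Nₕ/N, N = 4633.
West: Wₕ = 0.47312756; term = 0.47312756²·(1 − 0.22992701)·2.085/504 = 7.1312213 × 10^-4.
Central: Wₕ = 0.52687244; term = 0.52687244²·(1 − 0.15198689)·4.28/371 = 0.00271571.
Sum = 0.0034288321.
SE = √(0.0034288321) = 0.0586.

0.0586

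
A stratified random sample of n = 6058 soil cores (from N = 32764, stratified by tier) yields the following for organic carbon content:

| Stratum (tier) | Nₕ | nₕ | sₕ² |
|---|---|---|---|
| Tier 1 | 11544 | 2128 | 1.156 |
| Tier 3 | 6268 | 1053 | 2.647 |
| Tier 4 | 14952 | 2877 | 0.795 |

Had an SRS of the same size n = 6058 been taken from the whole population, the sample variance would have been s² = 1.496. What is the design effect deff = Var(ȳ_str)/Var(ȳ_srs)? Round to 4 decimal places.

Var(ȳ_str) = Σ Wₕ²(1−fₕ)sₕ²/nₕ with Wₕ = Nₕ/32764:
  Tier 1: (11544/32764)²·(1−2128/11544)·1.156/2128 = 5.5006643 × 10^-5
  Tier 3: (6268/32764)²·(1−1053/6268)·2.647/1053 = 7.6544684 × 10^-5
  Tier 4: (14952/32764)²·(1−2877/14952)·0.795/2877 = 4.6475049 × 10^-5
  → Var(ȳ_str) = 1.7802638 × 10^-4.
Var(ȳ_srs) = (1 − 6058/32764)·1.496/6058 = 2.0128632 × 10^-4.
deff = (1.7802638 × 10^-4) / (2.0128632 × 10^-4) = 0.8844.

0.8844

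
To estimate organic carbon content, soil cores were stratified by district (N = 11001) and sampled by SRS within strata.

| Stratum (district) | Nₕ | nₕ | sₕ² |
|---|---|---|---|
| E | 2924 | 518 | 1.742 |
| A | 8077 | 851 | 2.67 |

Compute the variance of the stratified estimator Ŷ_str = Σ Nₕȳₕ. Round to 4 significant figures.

206800

Var(Ŷ_str) = Σₕ Nₕ²(1 − fₕ)sₕ²/nₕ.
E: 2924²·(1 − 518/2924)·1.742/518 = 23658.728.
A: 8077²·(1 − 851/8077)·2.67/851 = 183117.45.
Sum = 206776.18.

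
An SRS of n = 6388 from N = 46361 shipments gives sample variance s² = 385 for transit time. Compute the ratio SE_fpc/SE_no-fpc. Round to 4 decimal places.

f = n/N = 6388/46361 = 0.13778823.
SE_no-fpc = √(s²/n) = 0.24549797; SE_fpc = √((1−f)s²/n) = 0.22795802.
Ratio = √(1−f) = 0.92855359.

0.9286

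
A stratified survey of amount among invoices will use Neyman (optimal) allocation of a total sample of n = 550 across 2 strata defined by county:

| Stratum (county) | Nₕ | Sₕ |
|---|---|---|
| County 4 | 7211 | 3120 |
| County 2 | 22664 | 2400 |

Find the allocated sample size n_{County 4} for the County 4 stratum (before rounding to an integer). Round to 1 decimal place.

160.9

Neyman allocation: nₕ = n·NₕSₕ / Σⱼ NⱼSⱼ.
Σ NⱼSⱼ = 7211·3120 + 22664·2400 = 7.689192 × 10^7.
n_{County 4} = 550·7211·3120 / (7.689192 × 10^7) = 160.9.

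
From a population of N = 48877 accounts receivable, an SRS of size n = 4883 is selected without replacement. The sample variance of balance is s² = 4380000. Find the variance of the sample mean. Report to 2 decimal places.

807.38

Under SRS without replacement, Var(ȳ) = (1 − f)·s²/n with f = n/N = 4883/48877 = 0.09990384.
Var(ȳ) = (1 − 0.09990384)·4380000/4883 = 0.90009616·896.98956 = 807.37685.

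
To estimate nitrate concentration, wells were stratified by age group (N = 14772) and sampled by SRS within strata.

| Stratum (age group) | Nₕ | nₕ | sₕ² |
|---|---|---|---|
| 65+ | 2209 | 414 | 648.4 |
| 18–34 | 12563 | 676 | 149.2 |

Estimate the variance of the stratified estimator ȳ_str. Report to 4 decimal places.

Var(ȳ_str) = Σₕ Wₕ²(1 − fₕ)sₕ²/nₕ with Wₕ = Nₕ/N, N = 14772.
65+: Wₕ = 0.14953967; term = 0.14953967²·(1 − 0.18741512)·648.4/414 = 0.028459301.
18–34: Wₕ = 0.85046033; term = 0.85046033²·(1 − 0.05380880)·149.2/676 = 0.15104597.
Sum = 0.17950527.

0.1795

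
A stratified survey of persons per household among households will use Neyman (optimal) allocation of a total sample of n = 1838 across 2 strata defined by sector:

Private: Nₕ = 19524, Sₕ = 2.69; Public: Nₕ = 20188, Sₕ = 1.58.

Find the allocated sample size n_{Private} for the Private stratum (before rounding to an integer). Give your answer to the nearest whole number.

1144

Neyman allocation: nₕ = n·NₕSₕ / Σⱼ NⱼSⱼ.
Σ NⱼSⱼ = 19524·2.69 + 20188·1.58 = 84416.6.
n_{Private} = 1838·19524·2.69 / 84416.6 = 1144.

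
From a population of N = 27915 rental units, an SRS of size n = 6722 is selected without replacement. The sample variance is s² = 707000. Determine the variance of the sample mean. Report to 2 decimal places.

Under SRS without replacement, Var(ȳ) = (1 − f)·s²/n with f = n/N = 6722/27915 = 0.24080244.
Var(ȳ) = (1 − 0.24080244)·707000/6722 = 0.75919756·105.17703 = 79.850145.

79.85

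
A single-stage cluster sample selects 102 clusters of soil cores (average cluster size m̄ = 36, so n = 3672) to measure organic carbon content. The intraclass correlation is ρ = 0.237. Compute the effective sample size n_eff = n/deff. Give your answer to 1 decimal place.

395.1

deff = 1 + (36 − 1)·0.237 = 1 + 8.295 = 9.295.
n_eff = 3672 / 9.295 = 395.1.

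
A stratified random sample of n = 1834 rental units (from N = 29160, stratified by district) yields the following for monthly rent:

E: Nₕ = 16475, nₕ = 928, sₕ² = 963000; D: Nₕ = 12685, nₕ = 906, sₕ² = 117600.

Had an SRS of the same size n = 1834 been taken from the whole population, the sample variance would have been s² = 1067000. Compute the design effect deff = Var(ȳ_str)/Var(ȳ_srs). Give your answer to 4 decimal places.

0.6152

Var(ȳ_str) = Σ Wₕ²(1−fₕ)sₕ²/nₕ with Wₕ = Nₕ/29160:
  E: (16475/29160)²·(1−928/16475)·963000/928 = 312.59015
  D: (12685/29160)²·(1−906/12685)·117600/906 = 22.808828
  → Var(ȳ_str) = 335.39898.
Var(ȳ_srs) = (1 − 1834/29160)·1067000/1834 = 545.19722.
deff = 335.39898 / 545.19722 = 0.6152.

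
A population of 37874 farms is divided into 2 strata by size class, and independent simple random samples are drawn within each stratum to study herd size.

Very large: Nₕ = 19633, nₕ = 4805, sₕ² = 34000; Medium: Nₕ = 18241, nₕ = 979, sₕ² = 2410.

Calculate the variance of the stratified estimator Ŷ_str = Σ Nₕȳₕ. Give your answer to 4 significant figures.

Var(Ŷ_str) = Σₕ Nₕ²(1 − fₕ)sₕ²/nₕ.
Very large: 19633²·(1 − 4805/19633)·34000/4805 = 2.0599409 × 10^9.
Medium: 18241²·(1 − 979/18241)·2410/979 = 7.7512922 × 10^8.
Sum = 2.8350701 × 10^9.

2.835 × 10^9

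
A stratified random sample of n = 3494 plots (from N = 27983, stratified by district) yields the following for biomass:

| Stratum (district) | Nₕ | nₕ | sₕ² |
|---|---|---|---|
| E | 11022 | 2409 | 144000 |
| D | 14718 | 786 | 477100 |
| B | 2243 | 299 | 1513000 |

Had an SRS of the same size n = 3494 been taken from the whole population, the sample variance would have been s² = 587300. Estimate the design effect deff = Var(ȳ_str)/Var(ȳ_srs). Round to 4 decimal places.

1.3214

Var(ȳ_str) = Σ Wₕ²(1−fₕ)sₕ²/nₕ with Wₕ = Nₕ/27983:
  E: (11022/27983)²·(1−2409/11022)·144000/2409 = 7.2468955
  D: (14718/27983)²·(1−786/14718)·477100/786 = 158.95002
  B: (2243/27983)²·(1−299/2243)·1513000/299 = 28.177647
  → Var(ȳ_str) = 194.37456.
Var(ȳ_srs) = (1 − 3494/27983)·587300/3494 = 147.10041.
deff = 194.37456 / 147.10041 = 1.3214.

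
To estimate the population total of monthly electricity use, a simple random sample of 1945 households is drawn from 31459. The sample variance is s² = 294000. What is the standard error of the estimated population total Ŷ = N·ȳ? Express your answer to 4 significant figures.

374600

Var(Ŷ) = N²·Var(ȳ) = N²·(1 − n/N)·s²/n.
f = 1945/31459 = 0.06182650; Var(ȳ) = 0.93817350·294000/1945 = 141.81132.
Var(Ŷ) = 31459² · 141.81132 = 1.4034622 × 10^11.
SE(Ŷ) = √(1.4034622 × 10^11) = 374600.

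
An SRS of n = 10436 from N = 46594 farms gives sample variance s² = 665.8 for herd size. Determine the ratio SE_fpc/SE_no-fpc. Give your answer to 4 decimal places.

0.8809

f = n/N = 10436/46594 = 0.22397734.
SE_no-fpc = √(s²/n) = 0.25258343; SE_fpc = √((1−f)s²/n) = 0.22250617.
Ratio = √(1−f) = 0.88092149.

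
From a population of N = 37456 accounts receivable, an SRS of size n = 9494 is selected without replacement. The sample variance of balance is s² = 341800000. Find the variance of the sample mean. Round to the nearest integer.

26876

Under SRS without replacement, Var(ȳ) = (1 − f)·s²/n with f = n/N = 9494/37456 = 0.25347074.
Var(ȳ) = (1 − 0.25347074)·341800000/9494 = 0.74652926·36001.685 = 26876.312.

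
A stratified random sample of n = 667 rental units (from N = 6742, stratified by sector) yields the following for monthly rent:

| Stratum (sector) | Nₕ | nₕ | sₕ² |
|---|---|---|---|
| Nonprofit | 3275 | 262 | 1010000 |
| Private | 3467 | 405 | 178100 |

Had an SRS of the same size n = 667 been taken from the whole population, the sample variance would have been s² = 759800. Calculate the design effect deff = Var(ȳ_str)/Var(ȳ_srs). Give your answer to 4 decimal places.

0.9154

Var(ȳ_str) = Σ Wₕ²(1−fₕ)sₕ²/nₕ with Wₕ = Nₕ/6742:
  Nonprofit: (3275/6742)²·(1−262/3275)·1010000/262 = 836.86041
  Private: (3467/6742)²·(1−405/3467)·178100/405 = 102.70473
  → Var(ȳ_str) = 939.56514.
Var(ȳ_srs) = (1 − 667/6742)·759800/667 = 1026.4339.
deff = 939.56514 / 1026.4339 = 0.9154.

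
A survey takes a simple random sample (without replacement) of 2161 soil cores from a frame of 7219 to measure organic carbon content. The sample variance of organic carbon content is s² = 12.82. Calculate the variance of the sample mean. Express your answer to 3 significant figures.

Under SRS without replacement, Var(ȳ) = (1 − f)·s²/n with f = n/N = 2161/7219 = 0.29934894.
Var(ȳ) = (1 − 0.29934894)·12.82/2161 = 0.70065106·0.0059324387 = 0.0041565695.

0.00416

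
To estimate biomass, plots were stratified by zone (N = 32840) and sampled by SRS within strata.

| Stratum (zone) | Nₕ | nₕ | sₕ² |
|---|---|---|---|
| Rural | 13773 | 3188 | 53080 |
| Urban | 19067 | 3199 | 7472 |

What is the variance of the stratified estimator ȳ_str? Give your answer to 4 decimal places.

2.9060

Var(ȳ_str) = Σₕ Wₕ²(1 − fₕ)sₕ²/nₕ with Wₕ = Nₕ/N, N = 32840.
Rural: Wₕ = 0.41939708; term = 0.41939708²·(1 − 0.23146736)·53080/3188 = 2.250742.
Urban: Wₕ = 0.58060292; term = 0.58060292²·(1 − 0.16777679)·7472/3199 = 0.6552709.
Sum = 2.9060129.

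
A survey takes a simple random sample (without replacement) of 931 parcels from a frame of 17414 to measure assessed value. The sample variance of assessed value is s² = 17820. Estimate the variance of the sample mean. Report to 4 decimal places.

18.1174

Under SRS without replacement, Var(ȳ) = (1 − f)·s²/n with f = n/N = 931/17414 = 0.05346273.
Var(ȳ) = (1 − 0.05346273)·17820/931 = 0.94653727·19.140709 = 18.117394.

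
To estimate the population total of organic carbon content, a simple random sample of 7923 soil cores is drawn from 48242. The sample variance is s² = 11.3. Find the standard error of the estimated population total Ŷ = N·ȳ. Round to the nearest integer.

Var(Ŷ) = N²·Var(ȳ) = N²·(1 − n/N)·s²/n.
f = 7923/48242 = 0.16423448; Var(ȳ) = 0.83576552·11.3/7923 = 0.0011919917.
Var(Ŷ) = 48242² · 0.0011919917 = 2.774111 × 10^6.
SE(Ŷ) = √(2.774111 × 10^6) = 1666.

1666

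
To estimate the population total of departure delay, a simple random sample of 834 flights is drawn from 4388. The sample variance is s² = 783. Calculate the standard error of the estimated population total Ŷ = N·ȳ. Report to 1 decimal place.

Var(Ŷ) = N²·Var(ȳ) = N²·(1 − n/N)·s²/n.
f = 834/4388 = 0.19006381; Var(ȳ) = 0.80993619·783/834 = 0.76040772.
Var(Ŷ) = 4388² · 0.76040772 = 1.4641304 × 10^7.
SE(Ŷ) = √(1.4641304 × 10^7) = 3826.4.

3826.4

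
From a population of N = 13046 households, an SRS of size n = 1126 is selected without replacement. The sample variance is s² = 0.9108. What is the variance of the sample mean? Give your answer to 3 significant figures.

Under SRS without replacement, Var(ȳ) = (1 − f)·s²/n with f = n/N = 1126/13046 = 0.08630998.
Var(ȳ) = (1 − 0.08630998)·0.9108/1126 = 0.91369002·8.0888099 × 10^-4 = 7.3906649 × 10^-4.

7.39 × 10^-4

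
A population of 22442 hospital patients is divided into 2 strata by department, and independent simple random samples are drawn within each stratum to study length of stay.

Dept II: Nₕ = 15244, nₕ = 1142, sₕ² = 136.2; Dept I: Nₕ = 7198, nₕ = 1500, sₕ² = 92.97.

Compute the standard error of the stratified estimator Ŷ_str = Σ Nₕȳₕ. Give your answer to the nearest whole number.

5309

Var(Ŷ_str) = Σₕ Nₕ²(1 − fₕ)sₕ²/nₕ.
Dept II: 15244²·(1 − 1142/15244)·136.2/1142 = 2.5638384 × 10^7.
Dept I: 7198²·(1 − 1500/7198)·92.97/1500 = 2.5420604 × 10^6.
Sum = 2.8180444 × 10^7.
SE = √(2.8180444 × 10^7) = 5309.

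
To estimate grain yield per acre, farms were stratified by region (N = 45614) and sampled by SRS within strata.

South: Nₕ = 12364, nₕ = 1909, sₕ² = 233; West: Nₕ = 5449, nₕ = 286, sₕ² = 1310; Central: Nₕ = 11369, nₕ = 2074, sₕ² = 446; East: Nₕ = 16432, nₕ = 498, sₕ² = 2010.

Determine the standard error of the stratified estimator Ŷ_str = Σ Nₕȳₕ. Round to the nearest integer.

34988

Var(Ŷ_str) = Σₕ Nₕ²(1 − fₕ)sₕ²/nₕ.
South: 12364²·(1 − 1909/12364)·233/1909 = 1.5777312 × 10^7.
West: 5449²·(1 − 286/5449)·1310/286 = 1.288618 × 10^8.
Central: 11369²·(1 − 2074/11369)·446/2074 = 2.272468 × 10^7.
East: 16432²·(1 − 498/16432)·2010/498 = 1.0567736 × 10^9.
Sum = 1.2241374 × 10^9.
SE = √(1.2241374 × 10^9) = 34988.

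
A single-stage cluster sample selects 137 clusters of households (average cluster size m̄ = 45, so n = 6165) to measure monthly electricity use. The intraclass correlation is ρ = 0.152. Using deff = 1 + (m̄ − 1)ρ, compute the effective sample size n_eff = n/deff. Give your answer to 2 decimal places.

801.90

deff = 1 + (45 − 1)·0.152 = 1 + 6.688 = 7.688.
n_eff = 6165 / 7.688 = 801.90.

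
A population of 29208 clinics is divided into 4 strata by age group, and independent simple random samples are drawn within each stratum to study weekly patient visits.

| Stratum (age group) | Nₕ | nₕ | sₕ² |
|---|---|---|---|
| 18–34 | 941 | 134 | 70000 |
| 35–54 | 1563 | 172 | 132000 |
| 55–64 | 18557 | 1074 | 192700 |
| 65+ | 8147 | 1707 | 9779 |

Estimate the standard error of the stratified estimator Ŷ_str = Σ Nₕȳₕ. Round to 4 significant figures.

246100

Var(Ŷ_str) = Σₕ Nₕ²(1 − fₕ)sₕ²/nₕ.
18–34: 941²·(1 − 134/941)·70000/134 = 3.966947 × 10^8.
35–54: 1563²·(1 − 172/1563)·132000/172 = 1.6685207 × 10^9.
55–64: 18557²·(1 − 1074/18557)·192700/1074 = 5.8210477 × 10^10.
65+: 8147²·(1 − 1707/8147)·9779/1707 = 3.0056922 × 10^8.
Sum = 6.0576262 × 10^10.
SE = √(6.0576262 × 10^10) = 246100.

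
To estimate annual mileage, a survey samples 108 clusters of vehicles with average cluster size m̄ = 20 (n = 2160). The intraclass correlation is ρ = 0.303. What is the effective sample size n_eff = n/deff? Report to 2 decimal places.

deff = 1 + (20 − 1)·0.303 = 1 + 5.757 = 6.757.
n_eff = 2160 / 6.757 = 319.67.

319.67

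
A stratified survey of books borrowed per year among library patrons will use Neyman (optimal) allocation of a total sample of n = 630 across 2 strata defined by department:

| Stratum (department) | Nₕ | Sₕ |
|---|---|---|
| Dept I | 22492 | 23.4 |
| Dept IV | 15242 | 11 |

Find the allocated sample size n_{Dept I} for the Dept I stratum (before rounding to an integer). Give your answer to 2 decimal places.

Neyman allocation: nₕ = n·NₕSₕ / Σⱼ NⱼSⱼ.
Σ NⱼSⱼ = 22492·23.4 + 15242·11 = 693974.8.
n_{Dept I} = 630·22492·23.4 / 693974.8 = 477.79.

477.79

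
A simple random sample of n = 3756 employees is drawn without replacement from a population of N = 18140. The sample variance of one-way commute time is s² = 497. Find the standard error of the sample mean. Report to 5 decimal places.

Under SRS without replacement, Var(ȳ) = (1 − f)·s²/n with f = n/N = 3756/18140 = 0.20705623.
Var(ȳ) = (1 − 0.20705623)·497/3756 = 0.79294377·0.13232162 = 0.1049236.
SE(ȳ) = √(0.1049236) = 0.32392.

0.32392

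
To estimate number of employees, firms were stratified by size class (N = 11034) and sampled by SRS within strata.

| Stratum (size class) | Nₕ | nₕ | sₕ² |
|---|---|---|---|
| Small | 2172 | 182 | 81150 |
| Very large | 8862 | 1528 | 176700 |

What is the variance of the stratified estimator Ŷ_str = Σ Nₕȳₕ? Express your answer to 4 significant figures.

9.443 × 10^9

Var(Ŷ_str) = Σₕ Nₕ²(1 − fₕ)sₕ²/nₕ.
Small: 2172²·(1 − 182/2172)·81150/182 = 1.9272144 × 10^9.
Very large: 8862²·(1 − 1528/8862)·176700/1528 = 7.515984 × 10^9.
Sum = 9.4431984 × 10^9.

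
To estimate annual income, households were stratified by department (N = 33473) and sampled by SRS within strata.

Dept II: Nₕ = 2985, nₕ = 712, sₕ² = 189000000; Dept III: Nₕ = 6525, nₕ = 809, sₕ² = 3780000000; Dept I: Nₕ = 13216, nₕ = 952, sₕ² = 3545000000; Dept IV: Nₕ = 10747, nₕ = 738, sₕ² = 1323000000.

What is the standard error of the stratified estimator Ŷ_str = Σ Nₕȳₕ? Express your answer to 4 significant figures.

3.118 × 10^7

Var(Ŷ_str) = Σₕ Nₕ²(1 − fₕ)sₕ²/nₕ.
Dept II: 2985²·(1 − 712/2985)·189000000/712 = 1.8010492 × 10^12.
Dept III: 6525²·(1 − 809/6525)·3780000000/809 = 1.7426734 × 10^14.
Dept I: 13216²·(1 − 952/13216)·3545000000/952 = 6.0354751 × 10^14.
Dept IV: 10747²·(1 − 738/10747)·1323000000/738 = 1.9283303 × 10^14.
Sum = 9.7244893 × 10^14.
SE = √(9.7244893 × 10^14) = 3.118 × 10^7.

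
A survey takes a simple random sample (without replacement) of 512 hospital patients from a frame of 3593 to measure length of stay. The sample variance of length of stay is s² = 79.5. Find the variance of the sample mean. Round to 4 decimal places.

Under SRS without replacement, Var(ȳ) = (1 − f)·s²/n with f = n/N = 512/3593 = 0.14249930.
Var(ȳ) = (1 − 0.14249930)·79.5/512 = 0.85750070·0.15527344 = 0.13314708.

0.1331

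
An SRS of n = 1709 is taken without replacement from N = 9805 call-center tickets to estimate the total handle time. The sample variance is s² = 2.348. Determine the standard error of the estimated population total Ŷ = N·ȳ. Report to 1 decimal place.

Var(Ŷ) = N²·Var(ȳ) = N²·(1 − n/N)·s²/n.
f = 1709/9805 = 0.17429883; Var(ȳ) = 0.82570117·2.348/1709 = 0.0011344332.
Var(Ŷ) = 9805² · 0.0011344332 = 109062.17.
SE(Ŷ) = √(109062.17) = 330.2.

330.2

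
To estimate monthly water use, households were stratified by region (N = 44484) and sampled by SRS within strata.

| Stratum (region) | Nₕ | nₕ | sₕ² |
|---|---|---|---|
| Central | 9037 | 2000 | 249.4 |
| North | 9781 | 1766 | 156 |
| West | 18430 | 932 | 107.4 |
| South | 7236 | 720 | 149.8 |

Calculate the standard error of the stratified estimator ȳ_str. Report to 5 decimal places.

Var(ȳ_str) = Σₕ Wₕ²(1 − fₕ)sₕ²/nₕ with Wₕ = Nₕ/N, N = 44484.
Central: Wₕ = 0.20315169; term = 0.20315169²·(1 − 0.22131238)·249.4/2000 = 0.0040074732.
North: Wₕ = 0.21987681; term = 0.21987681²·(1 − 0.18055414)·156/1766 = 0.0034995566.
West: Wₕ = 0.41430627; term = 0.41430627²·(1 − 0.05056972)·107.4/932 = 0.018779951.
South: Wₕ = 0.16266523; term = 0.16266523²·(1 − 0.09950249)·149.8/720 = 0.0049573695.
Sum = 0.03124435.
SE = √(0.03124435) = 0.17676.

0.17676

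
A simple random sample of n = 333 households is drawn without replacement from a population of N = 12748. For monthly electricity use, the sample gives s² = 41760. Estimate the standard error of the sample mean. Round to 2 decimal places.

Under SRS without replacement, Var(ȳ) = (1 − f)·s²/n with f = n/N = 333/12748 = 0.02612174.
Var(ȳ) = (1 − 0.02612174)·41760/333 = 0.97387826·125.40541 = 122.1296.
SE(ȳ) = √(122.1296) = 11.05.

11.05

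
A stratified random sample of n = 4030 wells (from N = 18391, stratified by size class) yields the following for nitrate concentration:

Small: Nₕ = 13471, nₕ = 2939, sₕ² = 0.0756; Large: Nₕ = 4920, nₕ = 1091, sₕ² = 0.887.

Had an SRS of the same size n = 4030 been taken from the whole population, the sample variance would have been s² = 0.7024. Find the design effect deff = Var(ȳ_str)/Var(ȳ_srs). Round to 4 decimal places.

Var(ȳ_str) = Σ Wₕ²(1−fₕ)sₕ²/nₕ with Wₕ = Nₕ/18391:
  Small: (13471/18391)²·(1−2939/13471)·0.0756/2939 = 1.0790019 × 10^-5
  Large: (4920/18391)²·(1−1091/4920)·0.887/1091 = 4.5283361 × 10^-5
  → Var(ȳ_str) = 5.607338 × 10^-5.
Var(ȳ_srs) = (1 − 4030/18391)·0.7024/4030 = 1.3610021 × 10^-4.
deff = (5.607338 × 10^-5) / (1.3610021 × 10^-4) = 0.4120.

0.4120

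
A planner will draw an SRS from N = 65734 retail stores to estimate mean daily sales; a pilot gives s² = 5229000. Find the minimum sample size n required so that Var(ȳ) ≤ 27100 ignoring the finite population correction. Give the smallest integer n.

193

Without fpc, n₀ = s²/D = 5229000/27100 = 192.9520.
Rounding up, n = 193.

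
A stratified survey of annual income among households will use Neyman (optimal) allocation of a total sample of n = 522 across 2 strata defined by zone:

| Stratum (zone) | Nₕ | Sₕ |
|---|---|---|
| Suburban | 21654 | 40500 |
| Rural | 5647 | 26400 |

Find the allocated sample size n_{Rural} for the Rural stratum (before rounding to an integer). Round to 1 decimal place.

75.8

Neyman allocation: nₕ = n·NₕSₕ / Σⱼ NⱼSⱼ.
Σ NⱼSⱼ = 21654·40500 + 5647·26400 = 1.0260678 × 10^9.
n_{Rural} = 522·5647·26400 / (1.0260678 × 10^9) = 75.8.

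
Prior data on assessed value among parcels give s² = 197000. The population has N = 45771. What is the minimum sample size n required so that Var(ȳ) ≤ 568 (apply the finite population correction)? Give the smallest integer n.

345

Without fpc, n₀ = s²/D = 197000/568 = 346.8310.
With fpc, (1 − n/N)·s²/n ≤ D requires n ≥ n₀/(1 + n₀/N) = 346.8310/(1 + 346.8310/45771) = 344.2226.
Rounding up, n = 345.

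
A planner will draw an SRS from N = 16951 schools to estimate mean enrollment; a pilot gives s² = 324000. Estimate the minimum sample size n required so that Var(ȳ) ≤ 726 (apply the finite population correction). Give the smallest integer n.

Without fpc, n₀ = s²/D = 324000/726 = 446.2810.
With fpc, (1 − n/N)·s²/n ≤ D requires n ≥ n₀/(1 + n₀/N) = 446.2810/(1 + 446.2810/16951) = 434.8328.
Rounding up, n = 435.

435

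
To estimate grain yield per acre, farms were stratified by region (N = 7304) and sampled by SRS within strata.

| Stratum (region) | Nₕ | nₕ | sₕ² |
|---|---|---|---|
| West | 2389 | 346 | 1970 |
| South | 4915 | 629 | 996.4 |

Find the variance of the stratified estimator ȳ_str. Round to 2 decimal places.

1.15

Var(ȳ_str) = Σₕ Wₕ²(1 − fₕ)sₕ²/nₕ with Wₕ = Nₕ/N, N = 7304.
West: Wₕ = 0.32708105; term = 0.32708105²·(1 − 0.14483047)·1970/346 = 0.52089851.
South: Wₕ = 0.67291895; term = 0.67291895²·(1 − 0.12797558)·996.4/629 = 0.62551429.
Sum = 1.1464128.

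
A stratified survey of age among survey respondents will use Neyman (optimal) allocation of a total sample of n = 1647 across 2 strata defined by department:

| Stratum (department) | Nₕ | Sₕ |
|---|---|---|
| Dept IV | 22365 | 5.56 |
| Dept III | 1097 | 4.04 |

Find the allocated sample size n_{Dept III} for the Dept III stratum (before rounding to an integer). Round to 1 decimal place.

56.7

Neyman allocation: nₕ = n·NₕSₕ / Σⱼ NⱼSⱼ.
Σ NⱼSⱼ = 22365·5.56 + 1097·4.04 = 128781.28.
n_{Dept III} = 1647·1097·4.04 / 128781.28 = 56.7.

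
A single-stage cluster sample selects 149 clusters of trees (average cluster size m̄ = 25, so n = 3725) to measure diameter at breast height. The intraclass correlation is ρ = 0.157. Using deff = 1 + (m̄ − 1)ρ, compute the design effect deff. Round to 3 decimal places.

4.768

deff = 1 + (25 − 1)·0.157 = 1 + 3.768 = 4.768.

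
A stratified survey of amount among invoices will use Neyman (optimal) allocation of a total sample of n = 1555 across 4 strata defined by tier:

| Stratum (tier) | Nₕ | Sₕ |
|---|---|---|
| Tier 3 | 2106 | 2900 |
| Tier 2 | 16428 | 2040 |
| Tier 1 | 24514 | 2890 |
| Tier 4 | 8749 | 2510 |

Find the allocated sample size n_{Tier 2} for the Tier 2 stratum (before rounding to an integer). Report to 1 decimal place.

393.5

Neyman allocation: nₕ = n·NₕSₕ / Σⱼ NⱼSⱼ.
Σ NⱼSⱼ = 2106·2900 + 16428·2040 + 24514·2890 + 8749·2510 = 1.3242597 × 10^8.
n_{Tier 2} = 1555·16428·2040 / (1.3242597 × 10^8) = 393.5.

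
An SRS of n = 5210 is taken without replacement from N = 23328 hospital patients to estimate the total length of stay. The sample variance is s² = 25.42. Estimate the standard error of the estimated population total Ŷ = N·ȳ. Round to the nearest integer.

Var(Ŷ) = N²·Var(ȳ) = N²·(1 − n/N)·s²/n.
f = 5210/23328 = 0.22333676; Var(ȳ) = 0.77666324·25.42/5210 = 0.0037894011.
Var(Ŷ) = 23328² · 0.0037894011 = 2.0621753 × 10^6.
SE(Ŷ) = √(2.0621753 × 10^6) = 1436.

1436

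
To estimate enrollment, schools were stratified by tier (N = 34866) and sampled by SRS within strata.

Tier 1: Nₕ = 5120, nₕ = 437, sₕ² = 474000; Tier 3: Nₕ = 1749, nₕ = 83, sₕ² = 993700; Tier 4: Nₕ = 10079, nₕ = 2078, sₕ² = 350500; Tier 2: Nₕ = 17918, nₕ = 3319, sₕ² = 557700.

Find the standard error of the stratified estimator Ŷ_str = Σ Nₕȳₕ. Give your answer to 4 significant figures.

Var(Ŷ_str) = Σₕ Nₕ²(1 − fₕ)sₕ²/nₕ.
Tier 1: 5120²·(1 − 437/5120)·474000/437 = 2.6007046 × 10^10.
Tier 3: 1749²·(1 − 83/1749)·993700/83 = 3.4885263 × 10^10.
Tier 4: 10079²·(1 − 2078/10079)·350500/2078 = 1.3602045 × 10^10.
Tier 2: 17918²·(1 − 3319/17918)·557700/3319 = 4.3954772 × 10^10.
Sum = 1.1844913 × 10^11.
SE = √(1.1844913 × 10^11) = 344200.

344200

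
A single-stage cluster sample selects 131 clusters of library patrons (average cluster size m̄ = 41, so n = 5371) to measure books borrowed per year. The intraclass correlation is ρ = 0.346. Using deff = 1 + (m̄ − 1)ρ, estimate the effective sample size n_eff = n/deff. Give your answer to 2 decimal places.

deff = 1 + (41 − 1)·0.346 = 1 + 13.84 = 14.84.
n_eff = 5371 / 14.84 = 361.93.

361.93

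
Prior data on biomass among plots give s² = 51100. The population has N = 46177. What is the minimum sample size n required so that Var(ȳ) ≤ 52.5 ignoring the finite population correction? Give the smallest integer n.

974

Without fpc, n₀ = s²/D = 51100/52.5 = 973.3333.
Rounding up, n = 974.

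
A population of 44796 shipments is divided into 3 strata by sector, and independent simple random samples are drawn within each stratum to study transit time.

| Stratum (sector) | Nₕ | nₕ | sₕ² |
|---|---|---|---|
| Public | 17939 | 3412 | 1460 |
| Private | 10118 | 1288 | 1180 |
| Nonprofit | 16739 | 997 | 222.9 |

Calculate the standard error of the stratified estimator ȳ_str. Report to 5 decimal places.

Var(ȳ_str) = Σₕ Wₕ²(1 − fₕ)sₕ²/nₕ with Wₕ = Nₕ/N, N = 44796.
Public: Wₕ = 0.40045986; term = 0.40045986²·(1 − 0.19020012)·1460/3412 = 0.055569889.
Private: Wₕ = 0.22586838; term = 0.22586838²·(1 − 0.12729788)·1180/1288 = 0.040788999.
Nonprofit: Wₕ = 0.37367176; term = 0.37367176²·(1 − 0.05956150)·222.9/997 = 0.029357959.
Sum = 0.12571685.
SE = √(0.12571685) = 0.35457.

0.35457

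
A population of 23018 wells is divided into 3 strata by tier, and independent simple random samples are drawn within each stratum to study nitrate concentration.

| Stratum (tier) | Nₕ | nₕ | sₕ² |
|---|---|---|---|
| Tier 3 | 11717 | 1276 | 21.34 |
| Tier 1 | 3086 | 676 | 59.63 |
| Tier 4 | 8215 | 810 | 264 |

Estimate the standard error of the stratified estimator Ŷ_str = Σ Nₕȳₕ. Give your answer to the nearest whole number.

4746

Var(Ŷ_str) = Σₕ Nₕ²(1 − fₕ)sₕ²/nₕ.
Tier 3: 11717²·(1 − 1276/11717)·21.34/1276 = 2.0459842 × 10^6.
Tier 1: 3086²·(1 − 676/3086)·59.63/676 = 656041.14.
Tier 4: 8215²·(1 − 810/8215)·264/810 = 1.982675 × 10^7.
Sum = 2.2528775 × 10^7.
SE = √(2.2528775 × 10^7) = 4746.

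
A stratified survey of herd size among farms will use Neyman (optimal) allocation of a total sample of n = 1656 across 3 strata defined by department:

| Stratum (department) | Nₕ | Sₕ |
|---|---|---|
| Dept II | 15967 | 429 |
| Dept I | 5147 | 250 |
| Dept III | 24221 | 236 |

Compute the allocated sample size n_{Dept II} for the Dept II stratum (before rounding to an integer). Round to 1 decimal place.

818.9

Neyman allocation: nₕ = n·NₕSₕ / Σⱼ NⱼSⱼ.
Σ NⱼSⱼ = 15967·429 + 5147·250 + 24221·236 = 1.3852749 × 10^7.
n_{Dept II} = 1656·15967·429 / (1.3852749 × 10^7) = 818.9.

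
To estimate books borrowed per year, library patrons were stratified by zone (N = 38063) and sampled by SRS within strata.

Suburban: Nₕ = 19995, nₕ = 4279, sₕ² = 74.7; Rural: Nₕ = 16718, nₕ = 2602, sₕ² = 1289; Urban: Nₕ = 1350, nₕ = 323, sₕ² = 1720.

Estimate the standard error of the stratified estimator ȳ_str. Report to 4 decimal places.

0.2993

Var(ȳ_str) = Σₕ Wₕ²(1 − fₕ)sₕ²/nₕ with Wₕ = Nₕ/N, N = 38063.
Suburban: Wₕ = 0.52531330; term = 0.52531330²·(1 − 0.21400350)·74.7/4279 = 0.0037864804.
Rural: Wₕ = 0.43921919; term = 0.43921919²·(1 − 0.15564063)·1289/2602 = 0.080692945.
Urban: Wₕ = 0.03546751; term = 0.03546751²·(1 − 0.23925926)·1720/323 = 0.0050959377.
Sum = 0.089575363.
SE = √(0.089575363) = 0.2993.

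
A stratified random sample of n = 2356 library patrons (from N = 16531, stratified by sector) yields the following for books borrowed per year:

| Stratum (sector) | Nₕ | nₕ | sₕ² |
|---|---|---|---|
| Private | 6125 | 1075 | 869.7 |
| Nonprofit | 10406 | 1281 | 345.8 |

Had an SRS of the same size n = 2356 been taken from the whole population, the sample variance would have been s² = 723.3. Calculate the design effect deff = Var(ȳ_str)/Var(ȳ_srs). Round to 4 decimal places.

Var(ȳ_str) = Σ Wₕ²(1−fₕ)sₕ²/nₕ with Wₕ = Nₕ/16531:
  Private: (6125/16531)²·(1−1075/6125)·869.7/1075 = 0.091571478
  Nonprofit: (10406/16531)²·(1−1281/10406)·345.8/1281 = 0.093798156
  → Var(ȳ_str) = 0.18536963.
Var(ȳ_srs) = (1 − 2356/16531)·723.3/2356 = 0.26324924.
deff = 0.18536963 / 0.26324924 = 0.7042.

0.7042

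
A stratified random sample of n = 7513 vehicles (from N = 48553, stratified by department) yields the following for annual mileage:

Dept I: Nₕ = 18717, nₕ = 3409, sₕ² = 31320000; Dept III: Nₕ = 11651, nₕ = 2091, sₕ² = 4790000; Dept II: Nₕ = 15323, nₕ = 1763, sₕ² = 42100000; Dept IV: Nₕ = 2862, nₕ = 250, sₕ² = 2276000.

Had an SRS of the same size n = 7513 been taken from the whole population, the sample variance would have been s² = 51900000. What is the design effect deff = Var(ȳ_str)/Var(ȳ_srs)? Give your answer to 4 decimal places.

Var(ȳ_str) = Σ Wₕ²(1−fₕ)sₕ²/nₕ with Wₕ = Nₕ/48553:
  Dept I: (18717/48553)²·(1−3409/18717)·31320000/3409 = 1116.6506
  Dept III: (11651/48553)²·(1−2091/11651)·4790000/2091 = 108.23568
  Dept II: (15323/48553)²·(1−1763/15323)·42100000/1763 = 2104.753
  Dept IV: (2862/48553)²·(1−250/2862)·2276000/250 = 28.869743
  → Var(ȳ_str) = 3358.509.
Var(ȳ_srs) = (1 − 7513/48553)·51900000/7513 = 5839.0911.
deff = 3358.509 / 5839.0911 = 0.5752.

0.5752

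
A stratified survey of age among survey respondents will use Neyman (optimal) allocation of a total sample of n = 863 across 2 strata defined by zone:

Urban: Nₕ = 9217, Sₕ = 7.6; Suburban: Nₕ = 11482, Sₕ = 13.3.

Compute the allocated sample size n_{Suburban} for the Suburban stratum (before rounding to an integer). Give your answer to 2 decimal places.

591.62

Neyman allocation: nₕ = n·NₕSₕ / Σⱼ NⱼSⱼ.
Σ NⱼSⱼ = 9217·7.6 + 11482·13.3 = 222759.8.
n_{Suburban} = 863·11482·13.3 / 222759.8 = 591.62.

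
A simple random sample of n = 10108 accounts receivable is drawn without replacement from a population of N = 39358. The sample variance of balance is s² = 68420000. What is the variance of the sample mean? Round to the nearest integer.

5030

Under SRS without replacement, Var(ȳ) = (1 − f)·s²/n with f = n/N = 10108/39358 = 0.25682199.
Var(ȳ) = (1 − 0.25682199)·68420000/10108 = 0.74317801·6768.8959 = 5030.4946.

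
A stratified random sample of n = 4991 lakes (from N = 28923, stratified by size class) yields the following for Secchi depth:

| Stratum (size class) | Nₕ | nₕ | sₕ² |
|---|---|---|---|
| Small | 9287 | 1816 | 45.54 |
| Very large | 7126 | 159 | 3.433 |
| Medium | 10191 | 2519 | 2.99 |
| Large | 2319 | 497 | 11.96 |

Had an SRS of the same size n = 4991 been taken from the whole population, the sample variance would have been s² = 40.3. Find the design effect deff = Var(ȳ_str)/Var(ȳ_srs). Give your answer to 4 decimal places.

0.5379

Var(ȳ_str) = Σ Wₕ²(1−fₕ)sₕ²/nₕ with Wₕ = Nₕ/28923:
  Small: (9287/28923)²·(1−1816/9287)·45.54/1816 = 0.0020799107
  Very large: (7126/28923)²·(1−159/7126)·3.433/159 = 0.0012813909
  Medium: (10191/28923)²·(1−2519/10191)·2.99/2519 = 1.1093836 × 10^-4
  Large: (2319/28923)²·(1−497/2319)·11.96/497 = 1.2154504 × 10^-4
  → Var(ȳ_str) = 0.003593785.
Var(ȳ_srs) = (1 − 4991/28923)·40.3/4991 = 0.0066811794.
deff = 0.003593785 / 0.0066811794 = 0.5379.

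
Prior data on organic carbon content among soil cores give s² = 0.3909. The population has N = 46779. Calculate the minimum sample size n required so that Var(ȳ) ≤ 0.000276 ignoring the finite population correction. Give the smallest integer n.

Without fpc, n₀ = s²/D = 0.3909/0.000276 = 1416.3043.
Rounding up, n = 1417.

1417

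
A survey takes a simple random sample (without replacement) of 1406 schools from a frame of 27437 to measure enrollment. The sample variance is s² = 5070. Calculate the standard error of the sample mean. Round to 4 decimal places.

Under SRS without replacement, Var(ȳ) = (1 − f)·s²/n with f = n/N = 1406/27437 = 0.05124467.
Var(ȳ) = (1 − 0.05124467)·5070/1406 = 0.94875533·3.6059744 = 3.4211874.
SE(ȳ) = √(3.4211874) = 1.8496.

1.8496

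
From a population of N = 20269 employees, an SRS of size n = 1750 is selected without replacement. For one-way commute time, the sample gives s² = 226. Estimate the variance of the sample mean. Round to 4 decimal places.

0.1180

Under SRS without replacement, Var(ȳ) = (1 − f)·s²/n with f = n/N = 1750/20269 = 0.08633874.
Var(ȳ) = (1 − 0.08633874)·226/1750 = 0.91366126·0.12914286 = 0.11799283.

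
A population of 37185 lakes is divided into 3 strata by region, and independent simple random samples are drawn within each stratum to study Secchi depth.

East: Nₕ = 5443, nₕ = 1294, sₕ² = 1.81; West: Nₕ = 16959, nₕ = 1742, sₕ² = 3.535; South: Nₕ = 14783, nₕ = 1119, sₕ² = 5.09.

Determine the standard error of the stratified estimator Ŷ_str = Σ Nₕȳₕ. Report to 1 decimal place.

Var(Ŷ_str) = Σₕ Nₕ²(1 − fₕ)sₕ²/nₕ.
East: 5443²·(1 − 1294/5443)·1.81/1294 = 31588.286.
West: 16959²·(1 − 1742/16959)·3.535/1742 = 523685.5.
South: 14783²·(1 − 1119/14783)·5.09/1119 = 918815.1.
Sum = 1.4740889 × 10^6.
SE = √(1.4740889 × 10^6) = 1214.1.

1214.1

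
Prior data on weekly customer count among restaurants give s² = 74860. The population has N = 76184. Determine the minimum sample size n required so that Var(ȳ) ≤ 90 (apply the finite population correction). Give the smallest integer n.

823

Without fpc, n₀ = s²/D = 74860/90 = 831.7778.
With fpc, (1 − n/N)·s²/n ≤ D requires n ≥ n₀/(1 + n₀/N) = 831.7778/(1 + 831.7778/76184) = 822.7945.
Rounding up, n = 823.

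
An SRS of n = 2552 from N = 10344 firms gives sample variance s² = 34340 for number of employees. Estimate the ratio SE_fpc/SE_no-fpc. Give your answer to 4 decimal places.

0.8679

f = n/N = 2552/10344 = 0.24671307.
SE_no-fpc = √(s²/n) = 3.6682575; SE_fpc = √((1−f)s²/n) = 3.1837578.
Ratio = √(1−f) = 0.86792104.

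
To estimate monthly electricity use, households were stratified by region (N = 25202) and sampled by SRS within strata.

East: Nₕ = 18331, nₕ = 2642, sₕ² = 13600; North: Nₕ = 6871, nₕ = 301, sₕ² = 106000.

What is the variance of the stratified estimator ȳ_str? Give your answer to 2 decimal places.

27.36

Var(ȳ_str) = Σₕ Wₕ²(1 − fₕ)sₕ²/nₕ with Wₕ = Nₕ/N, N = 25202.
East: Wₕ = 0.72736291; term = 0.72736291²·(1 − 0.14412743)·13600/2642 = 2.330867.
North: Wₕ = 0.27263709; term = 0.27263709²·(1 − 0.04380731)·106000/301 = 25.029644.
Sum = 27.360511.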